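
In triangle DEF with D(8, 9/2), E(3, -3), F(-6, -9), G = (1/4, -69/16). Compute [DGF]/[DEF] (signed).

1/2

[DEF] = ½·(8·(-3−(-9)) + 3·(-9−(9/2)) + (-6)·(9/2−(-3))) = ½·(48 − 81/2 − 45) = -75/4.
[DGF] = ½·(8·(-69/16−(-9)) + (1/4)·(-9−(9/2)) + (-6)·(9/2−(-69/16))) = ½·(75/2 − 27/8 − 423/8) = -75/8, so the ratio is (-75/8)/(-75/4) = 1/2.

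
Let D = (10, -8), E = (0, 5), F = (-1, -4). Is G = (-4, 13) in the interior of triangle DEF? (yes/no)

Barycentric coordinates of G: (-44/103, 175/103, -28/103).
The three coordinates are negative, positive, negative; a point is interior exactly when all three are positive.

no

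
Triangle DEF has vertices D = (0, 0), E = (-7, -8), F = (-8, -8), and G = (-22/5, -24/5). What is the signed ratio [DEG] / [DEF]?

1/5

[DEF] = ½·(0·(-8−(-8)) + (-7)·(-8−0) + (-8)·(0−(-8))) = ½·(0 + 56 − 64) = -4.
[DEG] = ½·(0·(-8−(-24/5)) + (-7)·(-24/5−0) + (-22/5)·(0−(-8))) = ½·(0 + 168/5 − 176/5) = -4/5, so the ratio is (-4/5)/(-4) = 1/5.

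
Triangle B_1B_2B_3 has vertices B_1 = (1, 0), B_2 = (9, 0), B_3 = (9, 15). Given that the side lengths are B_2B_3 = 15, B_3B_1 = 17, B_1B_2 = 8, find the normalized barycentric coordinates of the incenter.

(3/8, 17/40, 1/5)

The incenter has barycentric coordinates proportional to the opposite side lengths: (15 : 17 : 8).
Normalizing by 15+17+8 = 40 gives (3/8, 17/40, 1/5).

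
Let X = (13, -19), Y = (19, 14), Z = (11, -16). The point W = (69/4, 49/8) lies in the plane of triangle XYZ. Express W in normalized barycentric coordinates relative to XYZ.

(1/8, 3/4, 1/8)

Signed area of the reference triangle: [XYZ] = ½·(13·(14−(-16)) + 19·(-16−(-19)) + 11·(-19−14)) = ½·(390 + 57 − 363) = 42.
[WYZ] = ½·((69/4)·(14−(-16)) + 19·(-16−(49/8)) + 11·(49/8−14)) = ½·(1035/2 − 3363/8 − 693/8) = 21/4, so the X-coordinate is (21/4)/42 = 1/8.
[XWZ] = ½·(13·(49/8−(-16)) + (69/4)·(-16−(-19)) + 11·(-19−(49/8))) = ½·(2301/8 + 207/4 − 2211/8) = 63/2, so the Y-coordinate is 3/4.
[XYW] = ½·(13·(14−(49/8)) + 19·(49/8−(-19)) + (69/4)·(-19−14)) = ½·(819/8 + 3819/8 − 2277/4) = 21/4, so the Z-coordinate is 1/8.
Check: 1/8 + 3/4 + 1/8 = 1.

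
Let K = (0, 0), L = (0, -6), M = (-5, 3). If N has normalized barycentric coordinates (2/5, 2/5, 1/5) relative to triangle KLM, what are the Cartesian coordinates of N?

N = (2/5)·K + (2/5)·L + (1/5)·M.
x-coordinate: (2/5)·0 + (2/5)·0 + (1/5)·(-5) = -1.
y-coordinate: (2/5)·0 + (2/5)·(-6) + (1/5)·3 = -9/5.

(-1, -9/5)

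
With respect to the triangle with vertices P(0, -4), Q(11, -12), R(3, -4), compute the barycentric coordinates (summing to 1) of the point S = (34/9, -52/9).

(1/3, 2/9, 4/9)

Signed area of the reference triangle: [PQR] = ½·(0·(-12−(-4)) + 11·(-4−(-4)) + 3·(-4−(-12))) = ½·(0 + 0 + 24) = 12.
[SQR] = ½·((34/9)·(-12−(-4)) + 11·(-4−(-52/9)) + 3·(-52/9−(-12))) = ½·(-272/9 + 176/9 + 56/3) = 4, so the P-coordinate is 4/12 = 1/3.
[PSR] = ½·(0·(-52/9−(-4)) + (34/9)·(-4−(-4)) + 3·(-4−(-52/9))) = ½·(0 + 0 + 16/3) = 8/3, so the Q-coordinate is 2/9.
[PQS] = ½·(0·(-12−(-52/9)) + 11·(-52/9−(-4)) + (34/9)·(-4−(-12))) = ½·(0 − 176/9 + 272/9) = 16/3, so the R-coordinate is 4/9.
Check: 1/3 + 2/9 + 4/9 = 1.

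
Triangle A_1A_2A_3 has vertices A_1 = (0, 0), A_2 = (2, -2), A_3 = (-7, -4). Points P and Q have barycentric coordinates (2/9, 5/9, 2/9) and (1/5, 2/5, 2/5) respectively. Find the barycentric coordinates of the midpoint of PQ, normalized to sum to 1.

(19/90, 43/90, 14/45)

Since both coordinate triples sum to 1, the midpoint's barycentrics are the componentwise average.
(2/9+1/5)/2 = 19/90; similarly 43/90 and 14/45.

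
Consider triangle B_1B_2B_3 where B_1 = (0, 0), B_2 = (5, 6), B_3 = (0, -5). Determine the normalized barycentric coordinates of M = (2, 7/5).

(2/5, 2/5, 1/5)

Signed area of the reference triangle: [B_1B_2B_3] = ½·(0·(6−(-5)) + 5·(-5−0) + 0·(0−6)) = ½·(0 − 25 + 0) = -25/2.
[MB_2B_3] = ½·(2·(6−(-5)) + 5·(-5−(7/5)) + 0·(7/5−6)) = ½·(22 − 32 + 0) = -5, so the B_1-coordinate is (-5)/(-25/2) = 2/5.
[B_1MB_3] = ½·(0·(7/5−(-5)) + 2·(-5−0) + 0·(0−(7/5))) = ½·(0 − 10 + 0) = -5, so the B_2-coordinate is 2/5.
[B_1B_2M] = ½·(0·(6−(7/5)) + 5·(7/5−0) + 2·(0−6)) = ½·(0 + 7 − 12) = -5/2, so the B_3-coordinate is 1/5.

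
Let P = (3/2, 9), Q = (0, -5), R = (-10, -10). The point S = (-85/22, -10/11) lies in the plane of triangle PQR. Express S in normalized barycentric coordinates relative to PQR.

(5/11, 1/11, 5/11)

Signed area of the reference triangle: [PQR] = ½·((3/2)·(-5−(-10)) + 0·(-10−9) + (-10)·(9−(-5))) = ½·(15/2 + 0 − 140) = -265/4.
[SQR] = ½·((-85/22)·(-5−(-10)) + 0·(-10−(-10/11)) + (-10)·(-10/11−(-5))) = ½·(-425/22 + 0 − 450/11) = -1325/44, so the P-coordinate is (-1325/44)/(-265/4) = 5/11.
[PSR] = ½·((3/2)·(-10/11−(-10)) + (-85/22)·(-10−9) + (-10)·(9−(-10/11))) = ½·(150/11 + 1615/22 − 1090/11) = -265/44, so the Q-coordinate is 1/11.
[PQS] = ½·((3/2)·(-5−(-10/11)) + 0·(-10/11−9) + (-85/22)·(9−(-5))) = ½·(-135/22 + 0 − 595/11) = -1325/44, so the R-coordinate is 5/11.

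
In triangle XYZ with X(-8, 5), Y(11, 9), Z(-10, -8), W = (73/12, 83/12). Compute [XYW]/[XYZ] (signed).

1/12

[XYZ] = ½·((-8)·(9−(-8)) + 11·(-8−5) + (-10)·(5−9)) = ½·(-136 − 143 + 40) = -239/2.
[XYW] = ½·((-8)·(9−(83/12)) + 11·(83/12−5) + (73/12)·(5−9)) = ½·(-50/3 + 253/12 − 73/3) = -239/24, so the ratio is (-239/24)/(-239/2) = 1/12.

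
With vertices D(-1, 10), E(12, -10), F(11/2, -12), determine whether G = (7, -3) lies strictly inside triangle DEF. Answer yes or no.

yes

Barycentric coordinates of G: (37/104, 61/104, 3/52).
The three coordinates are positive, positive, positive; a point is interior exactly when all three are positive.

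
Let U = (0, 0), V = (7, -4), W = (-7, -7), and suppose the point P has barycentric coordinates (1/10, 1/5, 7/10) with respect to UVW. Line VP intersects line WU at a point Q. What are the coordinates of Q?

(-49/8, -49/8)

Line VP meets WU where the V-coordinate vanishes; zeroing P's V-weight and renormalizing leaves W, U-weights 7/10 : 1/10 → (7/8, 1/8).
So Q = (7/8)·W + (1/8)·U = (-49/8, -49/8).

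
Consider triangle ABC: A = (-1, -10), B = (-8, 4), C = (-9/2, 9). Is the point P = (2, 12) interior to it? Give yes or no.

Barycentric coordinates of P: (11/42, -67/42, 7/3).
The three coordinates are positive, negative, positive; a point is interior exactly when all three are positive.

no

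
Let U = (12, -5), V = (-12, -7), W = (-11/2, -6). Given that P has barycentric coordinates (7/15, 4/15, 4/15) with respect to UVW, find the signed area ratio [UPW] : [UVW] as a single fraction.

The signed ratio [UPW]/[UVW] equals the barycentric coordinate of P at vertex V, which is 4/15.

4/15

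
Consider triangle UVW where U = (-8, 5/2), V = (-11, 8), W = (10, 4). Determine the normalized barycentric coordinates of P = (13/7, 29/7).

(2/7, 1/7, 4/7)

Signed area of the reference triangle: [UVW] = ½·((-8)·(8−4) + (-11)·(4−(5/2)) + 10·(5/2−8)) = ½·(-32 − 33/2 − 55) = -207/4.
[PVW] = ½·((13/7)·(8−4) + (-11)·(4−(29/7)) + 10·(29/7−8)) = ½·(52/7 + 11/7 − 270/7) = -207/14, so the U-coordinate is (-207/14)/(-207/4) = 2/7.
[UPW] = ½·((-8)·(29/7−4) + (13/7)·(4−(5/2)) + 10·(5/2−(29/7))) = ½·(-8/7 + 39/14 − 115/7) = -207/28, so the V-coordinate is 1/7.
[UVP] = ½·((-8)·(8−(29/7)) + (-11)·(29/7−(5/2)) + (13/7)·(5/2−8)) = ½·(-216/7 − 253/14 − 143/14) = -207/7, so the W-coordinate is 4/7.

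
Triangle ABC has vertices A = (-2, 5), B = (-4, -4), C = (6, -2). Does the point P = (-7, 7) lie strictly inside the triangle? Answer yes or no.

Barycentric coordinates of P: (58/43, 19/86, -49/86).
The three coordinates are positive, positive, negative; a point is interior exactly when all three are positive.

no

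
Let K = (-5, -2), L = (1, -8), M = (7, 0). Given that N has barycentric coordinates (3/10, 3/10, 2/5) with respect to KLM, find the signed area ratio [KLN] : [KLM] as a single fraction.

2/5

The signed ratio [KLN]/[KLM] equals the barycentric coordinate of N at vertex M, which is 2/5.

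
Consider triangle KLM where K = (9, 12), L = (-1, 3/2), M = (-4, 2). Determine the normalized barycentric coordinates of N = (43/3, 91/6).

(4/3, 1/3, -2/3)

Signed area of the reference triangle: [KLM] = ½·(9·(3/2−2) + (-1)·(2−12) + (-4)·(12−(3/2))) = ½·(-9/2 + 10 − 42) = -73/4.
[NLM] = ½·((43/3)·(3/2−2) + (-1)·(2−(91/6)) + (-4)·(91/6−(3/2))) = ½·(-43/6 + 79/6 − 164/3) = -73/3, so the K-coordinate is (-73/3)/(-73/4) = 4/3.
[KNM] = ½·(9·(91/6−2) + (43/3)·(2−12) + (-4)·(12−(91/6))) = ½·(237/2 − 430/3 + 38/3) = -73/12, so the L-coordinate is 1/3.
[KLN] = ½·(9·(3/2−(91/6)) + (-1)·(91/6−12) + (43/3)·(12−(3/2))) = ½·(-123 − 19/6 + 301/2) = 73/6, so the M-coordinate is -2/3.
Check: 4/3 + 1/3 − 2/3 = 1.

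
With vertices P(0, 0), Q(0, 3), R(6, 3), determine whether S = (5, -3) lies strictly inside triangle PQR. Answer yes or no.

Barycentric coordinates of S: (2, -11/6, 5/6).
The three coordinates are positive, negative, positive; a point is interior exactly when all three are positive.

no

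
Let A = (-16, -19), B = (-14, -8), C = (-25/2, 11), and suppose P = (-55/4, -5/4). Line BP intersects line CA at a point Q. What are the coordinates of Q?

Barycentric coordinates of P with respect to ABC: (1/4, 1/4, 1/2).
On side CA the B-coordinate is zero; dropping P's B-weight 1/4 and renormalizing the remaining 1/2 : 1/4 gives weights 2/3, 1/3 on C, A.
Q = (2/3)·(-25/2, 11) + (1/3)·(-16, -19) = (-41/3, 1).

(-41/3, 1)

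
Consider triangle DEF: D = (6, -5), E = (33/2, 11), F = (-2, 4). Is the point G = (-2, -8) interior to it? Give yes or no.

Barycentric coordinates of G: (444/445, -192/445, 193/445).
The three coordinates are positive, negative, positive; a point is interior exactly when all three are positive.

no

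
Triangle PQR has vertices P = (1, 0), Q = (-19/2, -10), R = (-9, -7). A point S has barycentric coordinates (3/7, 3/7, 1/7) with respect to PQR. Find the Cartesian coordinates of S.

(-69/14, -37/7)

S = (3/7)·P + (3/7)·Q + (1/7)·R.
x-coordinate: (3/7)·1 + (3/7)·(-19/2) + (1/7)·(-9) = -69/14.
y-coordinate: (3/7)·0 + (3/7)·(-10) + (1/7)·(-7) = -37/7.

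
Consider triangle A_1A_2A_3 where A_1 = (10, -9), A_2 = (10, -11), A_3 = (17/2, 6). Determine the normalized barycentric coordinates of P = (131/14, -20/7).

Signed area of the reference triangle: [A_1A_2A_3] = ½·(10·(-11−6) + 10·(6−(-9)) + (17/2)·(-9−(-11))) = ½·(-170 + 150 + 17) = -3/2.
[PA_2A_3] = ½·((131/14)·(-11−6) + 10·(6−(-20/7)) + (17/2)·(-20/7−(-11))) = ½·(-2227/14 + 620/7 + 969/14) = -9/14, so the A_1-coordinate is (-9/14)/(-3/2) = 3/7.
[A_1PA_3] = ½·(10·(-20/7−6) + (131/14)·(6−(-9)) + (17/2)·(-9−(-20/7))) = ½·(-620/7 + 1965/14 − 731/14) = -3/14, so the A_2-coordinate is 1/7.
[A_1A_2P] = ½·(10·(-11−(-20/7)) + 10·(-20/7−(-9)) + (131/14)·(-9−(-11))) = ½·(-570/7 + 430/7 + 131/7) = -9/14, so the A_3-coordinate is 3/7.

(3/7, 1/7, 3/7)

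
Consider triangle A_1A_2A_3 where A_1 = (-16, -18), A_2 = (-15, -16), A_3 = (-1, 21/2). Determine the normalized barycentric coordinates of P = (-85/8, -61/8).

Signed area of the reference triangle: [A_1A_2A_3] = ½·((-16)·(-16−(21/2)) + (-15)·(21/2−(-18)) + (-1)·(-18−(-16))) = ½·(424 − 855/2 + 2) = -3/4.
[PA_2A_3] = ½·((-85/8)·(-16−(21/2)) + (-15)·(21/2−(-61/8)) + (-1)·(-61/8−(-16))) = ½·(4505/16 − 2175/8 − 67/8) = 21/32, so the A_1-coordinate is (21/32)/(-3/4) = -7/8.
[A_1PA_3] = ½·((-16)·(-61/8−(21/2)) + (-85/8)·(21/2−(-18)) + (-1)·(-18−(-61/8))) = ½·(290 − 4845/16 + 83/8) = -39/32, so the A_2-coordinate is 13/8.
[A_1A_2P] = ½·((-16)·(-16−(-61/8)) + (-15)·(-61/8−(-18)) + (-85/8)·(-18−(-16))) = ½·(134 − 1245/8 + 85/4) = -3/16, so the A_3-coordinate is 1/4.
Check: -7/8 + 13/8 + 1/4 = 1.

(-7/8, 13/8, 1/4)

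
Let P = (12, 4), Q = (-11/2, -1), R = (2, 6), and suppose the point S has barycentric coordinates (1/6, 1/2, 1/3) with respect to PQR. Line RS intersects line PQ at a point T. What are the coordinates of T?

Line RS meets PQ where the R-coordinate vanishes; zeroing S's R-weight and renormalizing leaves P, Q-weights 1/6 : 1/2 → (1/4, 3/4).
So T = (1/4)·P + (3/4)·Q = (-9/8, 1/4).

(-9/8, 1/4)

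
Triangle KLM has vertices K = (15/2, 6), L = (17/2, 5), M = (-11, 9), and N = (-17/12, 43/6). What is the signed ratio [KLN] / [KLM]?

[KLM] = ½·((15/2)·(5−9) + (17/2)·(9−6) + (-11)·(6−5)) = ½·(-30 + 51/2 − 11) = -31/4.
[KLN] = ½·((15/2)·(5−(43/6)) + (17/2)·(43/6−6) + (-17/12)·(6−5)) = ½·(-65/4 + 119/12 − 17/12) = -31/8, so the ratio is (-31/8)/(-31/4) = 1/2.

1/2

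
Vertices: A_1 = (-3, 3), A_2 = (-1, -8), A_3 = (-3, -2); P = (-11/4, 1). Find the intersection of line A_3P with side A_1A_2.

Barycentric coordinates of P with respect to A_1A_2A_3: (3/4, 1/8, 1/8).
On side A_1A_2 the A_3-coordinate is zero; dropping P's A_3-weight 1/8 and renormalizing the remaining 3/4 : 1/8 gives weights 6/7, 1/7 on A_1, A_2.
Q = (6/7)·(-3, 3) + (1/7)·(-1, -8) = (-19/7, 10/7).

(-19/7, 10/7)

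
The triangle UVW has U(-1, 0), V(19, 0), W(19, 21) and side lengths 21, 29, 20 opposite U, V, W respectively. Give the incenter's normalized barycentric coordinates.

The incenter has barycentric coordinates proportional to the opposite side lengths: (21 : 29 : 20).
Normalizing by 21+29+20 = 70 gives (3/10, 29/70, 2/7).

(3/10, 29/70, 2/7)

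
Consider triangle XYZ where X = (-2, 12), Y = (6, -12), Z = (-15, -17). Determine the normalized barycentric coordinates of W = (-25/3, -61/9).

(1/3, 1/9, 5/9)

Signed area of the reference triangle: [XYZ] = ½·((-2)·(-12−(-17)) + 6·(-17−12) + (-15)·(12−(-12))) = ½·(-10 − 174 − 360) = -272.
[WYZ] = ½·((-25/3)·(-12−(-17)) + 6·(-17−(-61/9)) + (-15)·(-61/9−(-12))) = ½·(-125/3 − 184/3 − 235/3) = -272/3, so the X-coordinate is (-272/3)/(-272) = 1/3.
[XWZ] = ½·((-2)·(-61/9−(-17)) + (-25/3)·(-17−12) + (-15)·(12−(-61/9))) = ½·(-184/9 + 725/3 − 845/3) = -272/9, so the Y-coordinate is 1/9.
[XYW] = ½·((-2)·(-12−(-61/9)) + 6·(-61/9−12) + (-25/3)·(12−(-12))) = ½·(94/9 − 338/3 − 200) = -1360/9, so the Z-coordinate is 5/9.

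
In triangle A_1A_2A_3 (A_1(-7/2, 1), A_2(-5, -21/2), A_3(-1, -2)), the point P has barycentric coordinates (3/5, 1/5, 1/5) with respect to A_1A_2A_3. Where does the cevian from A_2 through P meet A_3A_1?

(-23/8, 1/4)

Line A_2P meets A_3A_1 where the A_2-coordinate vanishes; zeroing P's A_2-weight and renormalizing leaves A_3, A_1-weights 1/5 : 3/5 → (1/4, 3/4).
So Q = (1/4)·A_3 + (3/4)·A_1 = (-23/8, 1/4).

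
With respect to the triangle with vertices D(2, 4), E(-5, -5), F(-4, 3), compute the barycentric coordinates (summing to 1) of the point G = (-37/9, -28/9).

(1/9, 7/9, 1/9)

Signed area of the reference triangle: [DEF] = ½·(2·(-5−3) + (-5)·(3−4) + (-4)·(4−(-5))) = ½·(-16 + 5 − 36) = -47/2.
[GEF] = ½·((-37/9)·(-5−3) + (-5)·(3−(-28/9)) + (-4)·(-28/9−(-5))) = ½·(296/9 − 275/9 − 68/9) = -47/18, so the D-coordinate is (-47/18)/(-47/2) = 1/9.
[DGF] = ½·(2·(-28/9−3) + (-37/9)·(3−4) + (-4)·(4−(-28/9))) = ½·(-110/9 + 37/9 − 256/9) = -329/18, so the E-coordinate is 7/9.
[DEG] = ½·(2·(-5−(-28/9)) + (-5)·(-28/9−4) + (-37/9)·(4−(-5))) = ½·(-34/9 + 320/9 − 37) = -47/18, so the F-coordinate is 1/9.
Check: 1/9 + 7/9 + 1/9 = 1.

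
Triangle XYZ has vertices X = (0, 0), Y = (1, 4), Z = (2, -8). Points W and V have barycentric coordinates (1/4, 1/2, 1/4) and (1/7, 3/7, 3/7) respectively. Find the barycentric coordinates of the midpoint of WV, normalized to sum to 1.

(11/56, 13/28, 19/56)

Since both coordinate triples sum to 1, the midpoint's barycentrics are the componentwise average.
(1/4+1/7)/2 = 11/56; similarly 13/28 and 19/56.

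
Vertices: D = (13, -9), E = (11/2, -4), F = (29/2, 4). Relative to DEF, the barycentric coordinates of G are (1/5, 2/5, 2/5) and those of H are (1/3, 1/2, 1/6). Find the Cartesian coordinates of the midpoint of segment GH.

(201/20, -46/15)

Barycentric coordinates of the midpoint are the average: (4/15, 9/20, 17/60).
Converting: (4/15)·D + (9/20)·E + (17/60)·F = (201/20, -46/15).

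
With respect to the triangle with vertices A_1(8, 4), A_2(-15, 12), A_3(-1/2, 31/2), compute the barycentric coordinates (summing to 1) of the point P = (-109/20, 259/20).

(1/10, 2/5, 1/2)

Signed area of the reference triangle: [A_1A_2A_3] = ½·(8·(12−(31/2)) + (-15)·(31/2−4) + (-1/2)·(4−12)) = ½·(-28 − 345/2 + 4) = -393/4.
[PA_2A_3] = ½·((-109/20)·(12−(31/2)) + (-15)·(31/2−(259/20)) + (-1/2)·(259/20−12)) = ½·(763/40 − 153/4 − 19/40) = -393/40, so the A_1-coordinate is (-393/40)/(-393/4) = 1/10.
[A_1PA_3] = ½·(8·(259/20−(31/2)) + (-109/20)·(31/2−4) + (-1/2)·(4−(259/20))) = ½·(-102/5 − 2507/40 + 179/40) = -393/10, so the A_2-coordinate is 2/5.
[A_1A_2P] = ½·(8·(12−(259/20)) + (-15)·(259/20−4) + (-109/20)·(4−12)) = ½·(-38/5 − 537/4 + 218/5) = -393/8, so the A_3-coordinate is 1/2.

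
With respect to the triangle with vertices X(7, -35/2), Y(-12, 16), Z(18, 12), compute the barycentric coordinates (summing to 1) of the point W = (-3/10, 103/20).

(3/10, 1/2, 1/5)

Signed area of the reference triangle: [XYZ] = ½·(7·(16−12) + (-12)·(12−(-35/2)) + 18·(-35/2−16)) = ½·(28 − 354 − 603) = -929/2.
[WYZ] = ½·((-3/10)·(16−12) + (-12)·(12−(103/20)) + 18·(103/20−16)) = ½·(-6/5 − 411/5 − 1953/10) = -2787/20, so the X-coordinate is (-2787/20)/(-929/2) = 3/10.
[XWZ] = ½·(7·(103/20−12) + (-3/10)·(12−(-35/2)) + 18·(-35/2−(103/20))) = ½·(-959/20 − 177/20 − 4077/10) = -929/4, so the Y-coordinate is 1/2.
[XYW] = ½·(7·(16−(103/20)) + (-12)·(103/20−(-35/2)) + (-3/10)·(-35/2−16)) = ½·(1519/20 − 1359/5 + 201/20) = -929/10, so the Z-coordinate is 1/5.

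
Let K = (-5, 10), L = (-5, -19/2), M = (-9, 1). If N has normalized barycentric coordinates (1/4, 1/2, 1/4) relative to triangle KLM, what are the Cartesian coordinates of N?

N = (1/4)·K + (1/2)·L + (1/4)·M.
x-coordinate: (1/4)·(-5) + (1/2)·(-5) + (1/4)·(-9) = -6.
y-coordinate: (1/4)·10 + (1/2)·(-19/2) + (1/4)·1 = -2.

(-6, -2)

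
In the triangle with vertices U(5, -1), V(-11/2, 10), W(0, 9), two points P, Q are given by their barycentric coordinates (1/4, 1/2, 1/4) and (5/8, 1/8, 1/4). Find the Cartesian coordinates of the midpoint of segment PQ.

Barycentric coordinates of the midpoint are the average: (7/16, 5/16, 1/4).
Converting: (7/16)·U + (5/16)·V + (1/4)·W = (15/32, 79/16).

(15/32, 79/16)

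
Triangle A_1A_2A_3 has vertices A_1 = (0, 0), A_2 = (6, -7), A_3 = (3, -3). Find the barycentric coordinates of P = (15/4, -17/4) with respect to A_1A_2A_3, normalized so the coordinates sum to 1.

Signed area of the reference triangle: [A_1A_2A_3] = ½·(0·(-7−(-3)) + 6·(-3−0) + 3·(0−(-7))) = ½·(0 − 18 + 21) = 3/2.
[PA_2A_3] = ½·((15/4)·(-7−(-3)) + 6·(-3−(-17/4)) + 3·(-17/4−(-7))) = ½·(-15 + 15/2 + 33/4) = 3/8, so the A_1-coordinate is (3/8)/(3/2) = 1/4.
[A_1PA_3] = ½·(0·(-17/4−(-3)) + (15/4)·(-3−0) + 3·(0−(-17/4))) = ½·(0 − 45/4 + 51/4) = 3/4, so the A_2-coordinate is 1/2.
[A_1A_2P] = ½·(0·(-7−(-17/4)) + 6·(-17/4−0) + (15/4)·(0−(-7))) = ½·(0 − 51/2 + 105/4) = 3/8, so the A_3-coordinate is 1/4.

(1/4, 1/2, 1/4)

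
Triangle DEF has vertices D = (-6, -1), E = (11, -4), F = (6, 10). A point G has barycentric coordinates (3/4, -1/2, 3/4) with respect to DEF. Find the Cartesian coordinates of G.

G = (3/4)·D + (-1/2)·E + (3/4)·F.
x-coordinate: (3/4)·(-6) + (-1/2)·11 + (3/4)·6 = -11/2.
y-coordinate: (3/4)·(-1) + (-1/2)·(-4) + (3/4)·10 = 35/4.

(-11/2, 35/4)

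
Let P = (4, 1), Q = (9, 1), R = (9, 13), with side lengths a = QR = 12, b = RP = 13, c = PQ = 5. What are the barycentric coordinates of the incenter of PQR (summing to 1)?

The incenter has barycentric coordinates proportional to the opposite side lengths: (12 : 13 : 5).
Normalizing by 12+13+5 = 30 gives (2/5, 13/30, 1/6).

(2/5, 13/30, 1/6)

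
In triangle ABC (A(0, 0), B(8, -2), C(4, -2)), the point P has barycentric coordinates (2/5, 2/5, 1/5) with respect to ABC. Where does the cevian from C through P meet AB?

Line CP meets AB where the C-coordinate vanishes; zeroing P's C-weight and renormalizing leaves A, B-weights 2/5 : 2/5 → (1/2, 1/2).
So Q = (1/2)·A + (1/2)·B = (4, -1).

(4, -1)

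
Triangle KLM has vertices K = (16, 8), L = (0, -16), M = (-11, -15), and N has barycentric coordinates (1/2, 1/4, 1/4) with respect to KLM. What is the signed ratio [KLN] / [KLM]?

The signed ratio [KLN]/[KLM] equals the barycentric coordinate of N at vertex M, which is 1/4.

1/4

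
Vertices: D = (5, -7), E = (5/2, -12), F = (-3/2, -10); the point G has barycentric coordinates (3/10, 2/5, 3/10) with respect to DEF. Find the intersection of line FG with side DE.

Line FG meets DE where the F-coordinate vanishes; zeroing G's F-weight and renormalizing leaves D, E-weights 3/10 : 2/5 → (3/7, 4/7).
So H = (3/7)·D + (4/7)·E = (25/7, -69/7).

(25/7, -69/7)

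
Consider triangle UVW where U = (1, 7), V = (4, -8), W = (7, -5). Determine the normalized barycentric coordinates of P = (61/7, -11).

(-3/7, 2/7, 8/7)

Signed area of the reference triangle: [UVW] = ½·(1·(-8−(-5)) + 4·(-5−7) + 7·(7−(-8))) = ½·(-3 − 48 + 105) = 27.
[PVW] = ½·((61/7)·(-8−(-5)) + 4·(-5−(-11)) + 7·(-11−(-8))) = ½·(-183/7 + 24 − 21) = -81/7, so the U-coordinate is (-81/7)/27 = -3/7.
[UPW] = ½·(1·(-11−(-5)) + (61/7)·(-5−7) + 7·(7−(-11))) = ½·(-6 − 732/7 + 126) = 54/7, so the V-coordinate is 2/7.
[UVP] = ½·(1·(-8−(-11)) + 4·(-11−7) + (61/7)·(7−(-8))) = ½·(3 − 72 + 915/7) = 216/7, so the W-coordinate is 8/7.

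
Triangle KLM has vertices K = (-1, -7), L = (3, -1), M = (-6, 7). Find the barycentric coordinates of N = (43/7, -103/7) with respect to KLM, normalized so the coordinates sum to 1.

(8/7, 5/7, -6/7)

Signed area of the reference triangle: [KLM] = ½·((-1)·(-1−7) + 3·(7−(-7)) + (-6)·(-7−(-1))) = ½·(8 + 42 + 36) = 43.
[NLM] = ½·((43/7)·(-1−7) + 3·(7−(-103/7)) + (-6)·(-103/7−(-1))) = ½·(-344/7 + 456/7 + 576/7) = 344/7, so the K-coordinate is (344/7)/43 = 8/7.
[KNM] = ½·((-1)·(-103/7−7) + (43/7)·(7−(-7)) + (-6)·(-7−(-103/7))) = ½·(152/7 + 86 − 324/7) = 215/7, so the L-coordinate is 5/7.
[KLN] = ½·((-1)·(-1−(-103/7)) + 3·(-103/7−(-7)) + (43/7)·(-7−(-1))) = ½·(-96/7 − 162/7 − 258/7) = -258/7, so the M-coordinate is -6/7.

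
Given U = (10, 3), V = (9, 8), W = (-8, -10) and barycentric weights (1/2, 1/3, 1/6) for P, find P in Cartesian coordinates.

P = (1/2)·U + (1/3)·V + (1/6)·W.
x-coordinate: (1/2)·10 + (1/3)·9 + (1/6)·(-8) = 20/3.
y-coordinate: (1/2)·3 + (1/3)·8 + (1/6)·(-10) = 5/2.

(20/3, 5/2)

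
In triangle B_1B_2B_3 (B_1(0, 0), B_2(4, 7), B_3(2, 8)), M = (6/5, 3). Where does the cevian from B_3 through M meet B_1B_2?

(1, 7/4)

Barycentric coordinates of M with respect to B_1B_2B_3: (3/5, 1/5, 1/5).
On side B_1B_2 the B_3-coordinate is zero; dropping M's B_3-weight 1/5 and renormalizing the remaining 3/5 : 1/5 gives weights 3/4, 1/4 on B_1, B_2.
N = (3/4)·(0, 0) + (1/4)·(4, 7) = (1, 7/4).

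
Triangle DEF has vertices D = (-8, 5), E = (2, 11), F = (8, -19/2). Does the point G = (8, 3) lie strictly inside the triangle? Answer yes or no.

no

Barycentric coordinates of G: (-75/241, 200/241, 116/241).
The three coordinates are negative, positive, positive; a point is interior exactly when all three are positive.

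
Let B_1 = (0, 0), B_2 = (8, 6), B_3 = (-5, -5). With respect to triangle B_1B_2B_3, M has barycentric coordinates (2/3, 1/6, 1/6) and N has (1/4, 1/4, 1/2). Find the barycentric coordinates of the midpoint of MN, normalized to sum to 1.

Since both coordinate triples sum to 1, the midpoint's barycentrics are the componentwise average.
(2/3+1/4)/2 = 11/24; similarly 5/24 and 1/3.

(11/24, 5/24, 1/3)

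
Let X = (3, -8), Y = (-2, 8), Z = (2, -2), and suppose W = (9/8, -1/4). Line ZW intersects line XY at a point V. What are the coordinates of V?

(-1/3, 8/3)

Barycentric coordinates of W with respect to XYZ: (1/8, 1/4, 5/8).
On side XY the Z-coordinate is zero; dropping W's Z-weight 5/8 and renormalizing the remaining 1/8 : 1/4 gives weights 1/3, 2/3 on X, Y.
V = (1/3)·(3, -8) + (2/3)·(-2, 8) = (-1/3, 8/3).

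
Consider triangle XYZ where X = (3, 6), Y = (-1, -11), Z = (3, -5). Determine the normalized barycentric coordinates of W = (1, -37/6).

Signed area of the reference triangle: [XYZ] = ½·(3·(-11−(-5)) + (-1)·(-5−6) + 3·(6−(-11))) = ½·(-18 + 11 + 51) = 22.
[WYZ] = ½·(1·(-11−(-5)) + (-1)·(-5−(-37/6)) + 3·(-37/6−(-11))) = ½·(-6 − 7/6 + 29/2) = 11/3, so the X-coordinate is (11/3)/22 = 1/6.
[XWZ] = ½·(3·(-37/6−(-5)) + 1·(-5−6) + 3·(6−(-37/6))) = ½·(-7/2 − 11 + 73/2) = 11, so the Y-coordinate is 1/2.
[XYW] = ½·(3·(-11−(-37/6)) + (-1)·(-37/6−6) + 1·(6−(-11))) = ½·(-29/2 + 73/6 + 17) = 22/3, so the Z-coordinate is 1/3.

(1/6, 1/2, 1/3)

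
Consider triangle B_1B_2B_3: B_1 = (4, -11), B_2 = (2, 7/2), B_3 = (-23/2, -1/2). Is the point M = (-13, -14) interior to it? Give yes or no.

no

Barycentric coordinates of M: (141/163, -180/163, 202/163).
The three coordinates are positive, negative, positive; a point is interior exactly when all three are positive.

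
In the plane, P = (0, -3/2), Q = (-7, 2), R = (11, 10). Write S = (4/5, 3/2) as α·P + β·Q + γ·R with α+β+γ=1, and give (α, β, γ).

(3/5, 1/5, 1/5)

Signed area of the reference triangle: [PQR] = ½·(0·(2−10) + (-7)·(10−(-3/2)) + 11·(-3/2−2)) = ½·(0 − 161/2 − 77/2) = -119/2.
[SQR] = ½·((4/5)·(2−10) + (-7)·(10−(3/2)) + 11·(3/2−2)) = ½·(-32/5 − 119/2 − 11/2) = -357/10, so the P-coordinate is (-357/10)/(-119/2) = 3/5.
[PSR] = ½·(0·(3/2−10) + (4/5)·(10−(-3/2)) + 11·(-3/2−(3/2))) = ½·(0 + 46/5 − 33) = -119/10, so the Q-coordinate is 1/5.
[PQS] = ½·(0·(2−(3/2)) + (-7)·(3/2−(-3/2)) + (4/5)·(-3/2−2)) = ½·(0 − 21 − 14/5) = -119/10, so the R-coordinate is 1/5.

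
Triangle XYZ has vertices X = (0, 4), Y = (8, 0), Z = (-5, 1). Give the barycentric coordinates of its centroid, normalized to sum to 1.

The centroid is the average of the vertices, so each weight is 1/3.

(1/3, 1/3, 1/3)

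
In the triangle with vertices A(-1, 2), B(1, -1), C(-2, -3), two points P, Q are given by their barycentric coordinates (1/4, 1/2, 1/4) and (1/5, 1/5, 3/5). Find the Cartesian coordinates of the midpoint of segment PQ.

Barycentric coordinates of the midpoint are the average: (9/40, 7/20, 17/40).
Converting: (9/40)·A + (7/20)·B + (17/40)·C = (-29/40, -47/40).

(-29/40, -47/40)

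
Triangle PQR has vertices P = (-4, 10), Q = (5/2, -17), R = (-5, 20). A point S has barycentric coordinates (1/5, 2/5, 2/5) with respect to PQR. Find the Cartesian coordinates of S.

(-9/5, 16/5)

S = (1/5)·P + (2/5)·Q + (2/5)·R.
x-coordinate: (1/5)·(-4) + (2/5)·(5/2) + (2/5)·(-5) = -9/5.
y-coordinate: (1/5)·10 + (2/5)·(-17) + (2/5)·20 = 16/5.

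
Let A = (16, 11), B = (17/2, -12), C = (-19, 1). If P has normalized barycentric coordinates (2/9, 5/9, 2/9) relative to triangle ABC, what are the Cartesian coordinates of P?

(73/18, -4)

P = (2/9)·A + (5/9)·B + (2/9)·C.
x-coordinate: (2/9)·16 + (5/9)·(17/2) + (2/9)·(-19) = 73/18.
y-coordinate: (2/9)·11 + (5/9)·(-12) + (2/9)·1 = -4.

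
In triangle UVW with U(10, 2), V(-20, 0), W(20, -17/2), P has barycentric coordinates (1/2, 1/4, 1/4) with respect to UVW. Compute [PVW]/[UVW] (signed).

1/2

The signed ratio [PVW]/[UVW] equals the barycentric coordinate of P at vertex U, which is 1/2.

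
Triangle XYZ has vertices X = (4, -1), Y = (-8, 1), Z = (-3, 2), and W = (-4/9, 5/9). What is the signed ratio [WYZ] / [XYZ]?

[XYZ] = ½·(4·(1−2) + (-8)·(2−(-1)) + (-3)·(-1−1)) = ½·(-4 − 24 + 6) = -11.
[WYZ] = ½·((-4/9)·(1−2) + (-8)·(2−(5/9)) + (-3)·(5/9−1)) = ½·(4/9 − 104/9 + 4/3) = -44/9, so the ratio is (-44/9)/(-11) = 4/9.

4/9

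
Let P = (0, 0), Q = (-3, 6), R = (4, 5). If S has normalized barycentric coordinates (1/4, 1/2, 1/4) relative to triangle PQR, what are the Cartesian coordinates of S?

(-1/2, 17/4)

S = (1/4)·P + (1/2)·Q + (1/4)·R.
x-coordinate: (1/4)·0 + (1/2)·(-3) + (1/4)·4 = -1/2.
y-coordinate: (1/4)·0 + (1/2)·6 + (1/4)·5 = 17/4.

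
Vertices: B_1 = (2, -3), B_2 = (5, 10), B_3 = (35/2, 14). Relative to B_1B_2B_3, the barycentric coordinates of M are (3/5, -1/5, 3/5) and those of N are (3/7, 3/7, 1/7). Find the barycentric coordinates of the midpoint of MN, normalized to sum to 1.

Since both coordinate triples sum to 1, the midpoint's barycentrics are the componentwise average.
(3/5+3/7)/2 = 18/35; similarly 4/35 and 13/35.

(18/35, 4/35, 13/35)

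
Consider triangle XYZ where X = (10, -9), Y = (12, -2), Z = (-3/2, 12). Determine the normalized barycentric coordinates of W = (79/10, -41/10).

Signed area of the reference triangle: [XYZ] = ½·(10·(-2−12) + 12·(12−(-9)) + (-3/2)·(-9−(-2))) = ½·(-140 + 252 + 21/2) = 245/4.
[WYZ] = ½·((79/10)·(-2−12) + 12·(12−(-41/10)) + (-3/2)·(-41/10−(-2))) = ½·(-553/5 + 966/5 + 63/20) = 343/8, so the X-coordinate is (343/8)/(245/4) = 7/10.
[XWZ] = ½·(10·(-41/10−12) + (79/10)·(12−(-9)) + (-3/2)·(-9−(-41/10))) = ½·(-161 + 1659/10 + 147/20) = 49/8, so the Y-coordinate is 1/10.
[XYW] = ½·(10·(-2−(-41/10)) + 12·(-41/10−(-9)) + (79/10)·(-9−(-2))) = ½·(21 + 294/5 − 553/10) = 49/4, so the Z-coordinate is 1/5.

(7/10, 1/10, 1/5)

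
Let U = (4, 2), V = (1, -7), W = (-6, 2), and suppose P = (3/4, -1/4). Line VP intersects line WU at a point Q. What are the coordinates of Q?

Barycentric coordinates of P with respect to UVW: (1/2, 1/4, 1/4).
On side WU the V-coordinate is zero; dropping P's V-weight 1/4 and renormalizing the remaining 1/4 : 1/2 gives weights 1/3, 2/3 on W, U.
Q = (1/3)·(-6, 2) + (2/3)·(4, 2) = (2/3, 2).

(2/3, 2)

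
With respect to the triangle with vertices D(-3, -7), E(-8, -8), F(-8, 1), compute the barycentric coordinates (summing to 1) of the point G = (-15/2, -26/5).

Signed area of the reference triangle: [DEF] = ½·((-3)·(-8−1) + (-8)·(1−(-7)) + (-8)·(-7−(-8))) = ½·(27 − 64 − 8) = -45/2.
[GEF] = ½·((-15/2)·(-8−1) + (-8)·(1−(-26/5)) + (-8)·(-26/5−(-8))) = ½·(135/2 − 248/5 − 112/5) = -9/4, so the D-coordinate is (-9/4)/(-45/2) = 1/10.
[DGF] = ½·((-3)·(-26/5−1) + (-15/2)·(1−(-7)) + (-8)·(-7−(-26/5))) = ½·(93/5 − 60 + 72/5) = -27/2, so the E-coordinate is 3/5.
[DEG] = ½·((-3)·(-8−(-26/5)) + (-8)·(-26/5−(-7)) + (-15/2)·(-7−(-8))) = ½·(42/5 − 72/5 − 15/2) = -27/4, so the F-coordinate is 3/10.

(1/10, 3/5, 3/10)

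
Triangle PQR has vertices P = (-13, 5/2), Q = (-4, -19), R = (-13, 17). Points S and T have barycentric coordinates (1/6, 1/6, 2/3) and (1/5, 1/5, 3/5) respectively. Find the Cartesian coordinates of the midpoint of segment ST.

(-227/20, 929/120)

Barycentric coordinates of the midpoint are the average: (11/60, 11/60, 19/30).
Converting: (11/60)·P + (11/60)·Q + (19/30)·R = (-227/20, 929/120).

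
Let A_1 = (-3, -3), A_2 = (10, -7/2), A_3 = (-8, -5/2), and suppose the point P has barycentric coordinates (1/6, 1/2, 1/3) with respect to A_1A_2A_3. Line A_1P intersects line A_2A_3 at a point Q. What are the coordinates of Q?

Line A_1P meets A_2A_3 where the A_1-coordinate vanishes; zeroing P's A_1-weight and renormalizing leaves A_2, A_3-weights 1/2 : 1/3 → (3/5, 2/5).
So Q = (3/5)·A_2 + (2/5)·A_3 = (14/5, -31/10).

(14/5, -31/10)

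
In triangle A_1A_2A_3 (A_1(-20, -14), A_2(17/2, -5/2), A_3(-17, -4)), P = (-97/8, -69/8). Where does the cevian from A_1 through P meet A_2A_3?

Barycentric coordinates of P with respect to A_1A_2A_3: (1/2, 1/4, 1/4).
On side A_2A_3 the A_1-coordinate is zero; dropping P's A_1-weight 1/2 and renormalizing the remaining 1/4 : 1/4 gives weights 1/2, 1/2 on A_2, A_3.
Q = (1/2)·(17/2, -5/2) + (1/2)·(-17, -4) = (-17/4, -13/4).

(-17/4, -13/4)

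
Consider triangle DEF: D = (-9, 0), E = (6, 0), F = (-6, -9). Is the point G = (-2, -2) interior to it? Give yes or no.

Barycentric coordinates of G: (16/45, 19/45, 2/9).
The three coordinates are positive, positive, positive; a point is interior exactly when all three are positive.

yes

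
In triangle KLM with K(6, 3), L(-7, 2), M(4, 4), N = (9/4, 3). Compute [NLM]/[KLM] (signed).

1/2

[KLM] = ½·(6·(2−4) + (-7)·(4−3) + 4·(3−2)) = ½·(-12 − 7 + 4) = -15/2.
[NLM] = ½·((9/4)·(2−4) + (-7)·(4−3) + 4·(3−2)) = ½·(-9/2 − 7 + 4) = -15/4, so the ratio is (-15/4)/(-15/2) = 1/2.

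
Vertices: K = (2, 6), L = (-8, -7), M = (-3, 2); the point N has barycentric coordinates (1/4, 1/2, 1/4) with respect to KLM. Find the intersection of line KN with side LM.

Line KN meets LM where the K-coordinate vanishes; zeroing N's K-weight and renormalizing leaves L, M-weights 1/2 : 1/4 → (2/3, 1/3).
So J = (2/3)·L + (1/3)·M = (-19/3, -4).

(-19/3, -4)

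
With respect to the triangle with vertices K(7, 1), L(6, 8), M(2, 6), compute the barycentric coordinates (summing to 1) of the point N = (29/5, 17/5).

(3/5, 1/5, 1/5)

Signed area of the reference triangle: [KLM] = ½·(7·(8−6) + 6·(6−1) + 2·(1−8)) = ½·(14 + 30 − 14) = 15.
[NLM] = ½·((29/5)·(8−6) + 6·(6−(17/5)) + 2·(17/5−8)) = ½·(58/5 + 78/5 − 46/5) = 9, so the K-coordinate is 9/15 = 3/5.
[KNM] = ½·(7·(17/5−6) + (29/5)·(6−1) + 2·(1−(17/5))) = ½·(-91/5 + 29 − 24/5) = 3, so the L-coordinate is 1/5.
[KLN] = ½·(7·(8−(17/5)) + 6·(17/5−1) + (29/5)·(1−8)) = ½·(161/5 + 72/5 − 203/5) = 3, so the M-coordinate is 1/5.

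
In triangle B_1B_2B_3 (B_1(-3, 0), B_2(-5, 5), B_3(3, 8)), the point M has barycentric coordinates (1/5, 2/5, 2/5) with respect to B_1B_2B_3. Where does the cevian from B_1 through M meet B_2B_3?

(-1, 13/2)

Line B_1M meets B_2B_3 where the B_1-coordinate vanishes; zeroing M's B_1-weight and renormalizing leaves B_2, B_3-weights 2/5 : 2/5 → (1/2, 1/2).
So N = (1/2)·B_2 + (1/2)·B_3 = (-1, 13/2).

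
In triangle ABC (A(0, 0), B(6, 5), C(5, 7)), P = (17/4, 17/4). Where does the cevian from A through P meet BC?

(17/3, 17/3)

Barycentric coordinates of P with respect to ABC: (1/4, 1/2, 1/4).
On side BC the A-coordinate is zero; dropping P's A-weight 1/4 and renormalizing the remaining 1/2 : 1/4 gives weights 2/3, 1/3 on B, C.
Q = (2/3)·(6, 5) + (1/3)·(5, 7) = (17/3, 17/3).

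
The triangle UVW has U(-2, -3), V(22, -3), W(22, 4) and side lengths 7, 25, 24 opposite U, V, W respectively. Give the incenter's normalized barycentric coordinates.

The incenter has barycentric coordinates proportional to the opposite side lengths: (7 : 25 : 24).
Normalizing by 7+25+24 = 56 gives (1/8, 25/56, 3/7).

(1/8, 25/56, 3/7)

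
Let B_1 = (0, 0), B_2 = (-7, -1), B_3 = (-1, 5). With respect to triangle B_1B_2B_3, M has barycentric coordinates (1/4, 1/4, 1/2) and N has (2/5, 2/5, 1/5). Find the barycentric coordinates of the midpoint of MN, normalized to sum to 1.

(13/40, 13/40, 7/20)

Since both coordinate triples sum to 1, the midpoint's barycentrics are the componentwise average.
(1/4+2/5)/2 = 13/40; similarly 13/40 and 7/20.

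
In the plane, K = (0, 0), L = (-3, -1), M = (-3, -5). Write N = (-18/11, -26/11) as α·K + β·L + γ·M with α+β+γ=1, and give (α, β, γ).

(5/11, 1/11, 5/11)

Signed area of the reference triangle: [KLM] = ½·(0·(-1−(-5)) + (-3)·(-5−0) + (-3)·(0−(-1))) = ½·(0 + 15 − 3) = 6.
[NLM] = ½·((-18/11)·(-1−(-5)) + (-3)·(-5−(-26/11)) + (-3)·(-26/11−(-1))) = ½·(-72/11 + 87/11 + 45/11) = 30/11, so the K-coordinate is (30/11)/6 = 5/11.
[KNM] = ½·(0·(-26/11−(-5)) + (-18/11)·(-5−0) + (-3)·(0−(-26/11))) = ½·(0 + 90/11 − 78/11) = 6/11, so the L-coordinate is 1/11.
[KLN] = ½·(0·(-1−(-26/11)) + (-3)·(-26/11−0) + (-18/11)·(0−(-1))) = ½·(0 + 78/11 − 18/11) = 30/11, so the M-coordinate is 5/11.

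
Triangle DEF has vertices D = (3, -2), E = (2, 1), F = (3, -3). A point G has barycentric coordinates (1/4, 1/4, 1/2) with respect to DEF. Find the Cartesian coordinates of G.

G = (1/4)·D + (1/4)·E + (1/2)·F.
x-coordinate: (1/4)·3 + (1/4)·2 + (1/2)·3 = 11/4.
y-coordinate: (1/4)·(-2) + (1/4)·1 + (1/2)·(-3) = -7/4.

(11/4, -7/4)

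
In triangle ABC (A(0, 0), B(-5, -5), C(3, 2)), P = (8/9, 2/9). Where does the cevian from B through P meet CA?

(18/7, 12/7)

Barycentric coordinates of P with respect to ABC: (1/9, 2/9, 2/3).
On side CA the B-coordinate is zero; dropping P's B-weight 2/9 and renormalizing the remaining 2/3 : 1/9 gives weights 6/7, 1/7 on C, A.
Q = (6/7)·(3, 2) + (1/7)·(0, 0) = (18/7, 12/7).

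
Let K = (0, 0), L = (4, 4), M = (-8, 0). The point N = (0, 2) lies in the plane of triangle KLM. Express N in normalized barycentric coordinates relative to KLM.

Signed area of the reference triangle: [KLM] = ½·(0·(4−0) + 4·(0−0) + (-8)·(0−4)) = ½·(0 + 0 + 32) = 16.
[NLM] = ½·(0·(4−0) + 4·(0−2) + (-8)·(2−4)) = ½·(0 − 8 + 16) = 4, so the K-coordinate is 4/16 = 1/4.
[KNM] = ½·(0·(2−0) + 0·(0−0) + (-8)·(0−2)) = ½·(0 + 0 + 16) = 8, so the L-coordinate is 1/2.
[KLN] = ½·(0·(4−2) + 4·(2−0) + 0·(0−4)) = ½·(0 + 8 + 0) = 4, so the M-coordinate is 1/4.

(1/4, 1/2, 1/4)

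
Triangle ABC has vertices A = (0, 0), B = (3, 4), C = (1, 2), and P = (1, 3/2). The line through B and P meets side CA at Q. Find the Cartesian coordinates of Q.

Barycentric coordinates of P with respect to ABC: (1/2, 1/4, 1/4).
On side CA the B-coordinate is zero; dropping P's B-weight 1/4 and renormalizing the remaining 1/4 : 1/2 gives weights 1/3, 2/3 on C, A.
Q = (1/3)·(1, 2) + (2/3)·(0, 0) = (1/3, 2/3).

(1/3, 2/3)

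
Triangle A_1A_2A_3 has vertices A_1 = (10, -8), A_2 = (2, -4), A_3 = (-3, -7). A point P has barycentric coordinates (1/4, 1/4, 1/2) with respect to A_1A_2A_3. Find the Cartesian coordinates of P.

(3/2, -13/2)

P = (1/4)·A_1 + (1/4)·A_2 + (1/2)·A_3.
x-coordinate: (1/4)·10 + (1/4)·2 + (1/2)·(-3) = 3/2.
y-coordinate: (1/4)·(-8) + (1/4)·(-4) + (1/2)·(-7) = -13/2.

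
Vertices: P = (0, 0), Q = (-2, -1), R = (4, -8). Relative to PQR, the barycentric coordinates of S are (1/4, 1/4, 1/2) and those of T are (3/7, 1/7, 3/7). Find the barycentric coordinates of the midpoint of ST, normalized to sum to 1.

Since both coordinate triples sum to 1, the midpoint's barycentrics are the componentwise average.
(1/4+3/7)/2 = 19/56; similarly 11/56 and 13/28.

(19/56, 11/56, 13/28)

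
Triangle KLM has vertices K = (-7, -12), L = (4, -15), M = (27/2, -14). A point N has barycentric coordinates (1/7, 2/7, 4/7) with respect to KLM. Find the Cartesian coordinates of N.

(55/7, -14)

N = (1/7)·K + (2/7)·L + (4/7)·M.
x-coordinate: (1/7)·(-7) + (2/7)·4 + (4/7)·(27/2) = 55/7.
y-coordinate: (1/7)·(-12) + (2/7)·(-15) + (4/7)·(-14) = -14.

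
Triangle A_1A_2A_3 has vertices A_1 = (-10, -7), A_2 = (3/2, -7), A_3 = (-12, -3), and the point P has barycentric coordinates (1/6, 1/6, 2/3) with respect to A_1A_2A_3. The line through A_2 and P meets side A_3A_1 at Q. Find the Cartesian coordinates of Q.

Line A_2P meets A_3A_1 where the A_2-coordinate vanishes; zeroing P's A_2-weight and renormalizing leaves A_3, A_1-weights 2/3 : 1/6 → (4/5, 1/5).
So Q = (4/5)·A_3 + (1/5)·A_1 = (-58/5, -19/5).

(-58/5, -19/5)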